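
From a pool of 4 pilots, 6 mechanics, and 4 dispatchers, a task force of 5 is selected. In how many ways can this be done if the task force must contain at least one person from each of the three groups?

1448

With no constraint there are C(14,5) = 2002 possible selections.
Selections missing a whole group: no pilots → C(10,5) = 252; no mechanics → C(8,5) = 56; no dispatchers → C(10,5) = 252.
Add back selections omitting two groups (i.e. drawn from a single group): C(4,5) + C(6,5) + C(4,5) = 6.
By inclusion–exclusion: 2002 − 560 + 6 = 1448.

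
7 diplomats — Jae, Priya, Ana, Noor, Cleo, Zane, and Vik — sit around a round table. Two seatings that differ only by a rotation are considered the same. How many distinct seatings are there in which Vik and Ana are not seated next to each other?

480

All circular seatings of 7 people number (6)! = 720.
Seatings with Vik beside Ana: treat them as a block with 2 internal orders, giving 2 × (5)! = 240.
Subtracting, 720 − 240 = 480.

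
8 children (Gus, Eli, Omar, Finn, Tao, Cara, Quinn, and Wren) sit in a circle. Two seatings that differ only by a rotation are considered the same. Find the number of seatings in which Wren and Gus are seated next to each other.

1440

Treat {Wren, Gus} as one unit (2 internal orders) and seat the resulting 7 units around the table: (6)! circular arrangements.
So 2 × (6)! = 2 × 720 = 1440.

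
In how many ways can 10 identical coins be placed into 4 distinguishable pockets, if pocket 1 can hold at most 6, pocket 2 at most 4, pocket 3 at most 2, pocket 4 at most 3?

41

Without the upper bounds there are C(13,3) = 286 ways to split 10 among 4 pockets.
Subtract solutions that violate a single cap (substitute x_i' = x_i − (cap_i+1)): x_1 ≥ 7 gives C(6,3) = 20; x_2 ≥ 5 gives C(8,3) = 56; x_3 ≥ 3 gives C(10,3) = 120; x_4 ≥ 4 gives C(9,3) = 84. Together 280.
Add back pairs where two caps are both exceeded: 0 + 1 + 0 + 10 + 4 + 20 = 35.
By inclusion–exclusion the count is 286 − 280 + 35 = 41.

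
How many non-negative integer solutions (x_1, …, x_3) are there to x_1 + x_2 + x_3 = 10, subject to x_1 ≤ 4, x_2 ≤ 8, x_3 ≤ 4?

22

Without the upper bounds there are C(12,2) = 66 ways to split 10 among 3 variables.
Subtract solutions that violate a single cap (substitute x_i' = x_i − (cap_i+1)): x_1 ≥ 5 gives C(7,2) = 21; x_2 ≥ 9 gives C(3,2) = 3; x_3 ≥ 5 gives C(7,2) = 21. Together 45.
Add back pairs where two caps are both exceeded: 0 + 1 + 0 = 1.
By inclusion–exclusion the count is 66 − 45 + 1 = 22.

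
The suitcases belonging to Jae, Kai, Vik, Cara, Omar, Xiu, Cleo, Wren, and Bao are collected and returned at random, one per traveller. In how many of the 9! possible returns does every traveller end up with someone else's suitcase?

Count assignments avoiding every fixed point. For any j of the 9 travellers fixed to their own suitcase, the other 9−j can be arranged in (9−j)! ways.
By inclusion–exclusion this is Σ_{j=0}^{9} (−1)^j C(9,j)·(9−j)!.
Computing: 362880 − 362880 + 181440 − 60480 + 15120 − 3024 + 504 − 72 + 9 − 1 = 133496.

133496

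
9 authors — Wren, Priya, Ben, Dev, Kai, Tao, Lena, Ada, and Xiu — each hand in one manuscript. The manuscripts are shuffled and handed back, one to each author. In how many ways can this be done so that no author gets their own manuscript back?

This is the derangement count D_9: permutations of 9 items with no fixed point.
By inclusion–exclusion this is Σ_{j=0}^{9} (−1)^j C(9,j)·(9−j)!.
Computing: 362880 − 362880 + 181440 − 60480 + 15120 − 3024 + 504 − 72 + 9 − 1 = 133496.

133496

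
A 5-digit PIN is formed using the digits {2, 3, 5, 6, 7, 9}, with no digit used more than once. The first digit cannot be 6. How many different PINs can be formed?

600

The first digit has 6−1 = 5 choices (anything except 6).
The remaining 4 digits are filled from the other 5 symbols without repetition: 5 × 4 × 3 × 2 = 120.
Total: 5 × 120 = 600.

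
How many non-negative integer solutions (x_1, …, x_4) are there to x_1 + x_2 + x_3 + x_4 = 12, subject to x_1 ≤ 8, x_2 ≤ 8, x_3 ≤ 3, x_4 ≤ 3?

120

Ignoring the caps, the number of non-negative solutions to x_1+…+x_4 = 12 is C(15,3) = 455.
Subtract solutions that violate a single cap (substitute x_i' = x_i − (cap_i+1)): x_1 ≥ 9 gives C(6,3) = 20; x_2 ≥ 9 gives C(6,3) = 20; x_3 ≥ 4 gives C(11,3) = 165; x_4 ≥ 4 gives C(11,3) = 165. Together 370.
Add back pairs where two caps are both exceeded: 0 + 0 + 0 + 0 + 0 + 35 = 35.
By inclusion–exclusion the count is 455 − 370 + 35 = 120.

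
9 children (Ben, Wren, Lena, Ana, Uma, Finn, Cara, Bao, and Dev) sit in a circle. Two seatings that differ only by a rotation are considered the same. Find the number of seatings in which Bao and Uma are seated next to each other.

10080

Treat {Bao, Uma} as one unit (2 internal orders) and seat the resulting 8 units around the table: (7)! circular arrangements.
So 2 × (7)! = 2 × 5040 = 10080.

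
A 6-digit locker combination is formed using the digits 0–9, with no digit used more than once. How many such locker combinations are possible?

151200

This is a permutation of 6 out of 10: P(10,6) = 10!/4!.
That product is 10 × 9 × 8 × 7 × 6 × 5 = 151200.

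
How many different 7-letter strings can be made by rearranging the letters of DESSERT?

1260

DESSERT has 7 letters with E appearing twice and S appearing twice.
Dividing 7! = 5040 by 2!·2! = 4 for the repeated letters gives 1260.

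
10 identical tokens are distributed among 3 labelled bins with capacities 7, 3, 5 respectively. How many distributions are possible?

Without the upper bounds there are C(12,2) = 66 ways to split 10 among 3 bins.
Subtract solutions that violate a single cap (substitute x_i' = x_i − (cap_i+1)): x_1 ≥ 8 gives C(4,2) = 6; x_2 ≥ 4 gives C(8,2) = 28; x_3 ≥ 6 gives C(6,2) = 15. Together 49.
Add back pairs where two caps are both exceeded: 0 + 0 + 1 = 1.
By inclusion–exclusion the count is 66 − 49 + 1 = 18.

18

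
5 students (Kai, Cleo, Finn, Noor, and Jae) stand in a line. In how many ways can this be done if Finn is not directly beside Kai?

72

Of the 5! = 120 arrangements, those with Finn and Kai adjacent number 2 × 4! = 48 (treat the pair as a block with 2 internal orders).
Complementary counting: 120 − 48 = 72.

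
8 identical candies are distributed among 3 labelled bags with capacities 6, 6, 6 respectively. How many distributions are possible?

36

Without the upper bounds there are C(10,2) = 45 ways to split 8 among 3 bags.
Subtract solutions that violate a single cap (substitute x_i' = x_i − (cap_i+1)): x_1 ≥ 7 gives C(3,2) = 3; x_2 ≥ 7 gives C(3,2) = 3; x_3 ≥ 7 gives C(3,2) = 3. Together 9.
No two caps can be exceeded simultaneously, so the pair terms are all 0.
By inclusion–exclusion the count is 45 − 9 + 0 = 36.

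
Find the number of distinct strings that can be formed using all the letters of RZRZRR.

15

RZRZRR has 6 letters with R appearing 4 times and Z appearing twice.
Dividing 6! = 720 by 4!·2! = 48 for the repeated letters gives 15.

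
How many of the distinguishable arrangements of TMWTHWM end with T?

180

With the last slot taken by T, it remains to arrange the other 6 letters (MWTHWM).
Those 6 letters have M appearing twice and W appearing twice, giving (6)!/(2!·2!) = 180.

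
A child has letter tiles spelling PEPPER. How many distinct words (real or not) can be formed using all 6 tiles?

The 6 letters of PEPPER have repeats: E appearing twice and P appearing 3 times.
So there are 6! / (3!·2!) = 60 distinguishable arrangements.

60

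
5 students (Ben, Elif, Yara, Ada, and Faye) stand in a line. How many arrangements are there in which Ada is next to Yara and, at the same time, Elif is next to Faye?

24

Treat {Ada,Yara} as one block (2 orders) and {Elif,Faye} as another (2 orders).
That leaves 3 units to arrange: 2 × 2 × 3! = 4 × 6 = 24.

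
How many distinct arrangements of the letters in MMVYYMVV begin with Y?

140

Fix Y in the first position and arrange the remaining 7 letters.
Those 7 letters have M appearing 3 times and V appearing 3 times, giving (7)!/(3!·3!) = 140.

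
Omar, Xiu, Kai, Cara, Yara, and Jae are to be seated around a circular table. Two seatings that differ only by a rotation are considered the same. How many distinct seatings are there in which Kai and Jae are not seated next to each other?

72

Without the restriction there are (5)! = 120 seatings.
Seatings with Kai beside Jae: treat them as a block with 2 internal orders, giving 2 × (4)! = 48.
Subtracting, 120 − 48 = 72.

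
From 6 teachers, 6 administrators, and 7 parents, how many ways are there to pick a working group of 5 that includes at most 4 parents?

Split by how many parents are chosen (0 through 4).
Sum: C(7,0)·C(12,5) + C(7,1)·C(12,4) + C(7,2)·C(12,3) + C(7,3)·C(12,2) + C(7,4)·C(12,1) = 792 + 3465 + 4620 + 2310 + 420 = 11607.

11607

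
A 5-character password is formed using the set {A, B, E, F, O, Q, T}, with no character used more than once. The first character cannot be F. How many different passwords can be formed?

2160

The first character has 7−1 = 6 choices (anything except F).
The remaining 4 characters are filled from the other 6 symbols without repetition: 6 × 5 × 4 × 3 = 360.
Total: 6 × 360 = 2160.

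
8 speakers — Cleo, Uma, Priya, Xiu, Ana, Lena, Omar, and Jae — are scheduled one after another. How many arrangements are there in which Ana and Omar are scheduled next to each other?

Treat {Ana, Omar} as a single unit. There are 7 units to order, and the pair itself can be ordered 2 ways.
That gives 2 × 7! = 2 × 5040 = 10080.

10080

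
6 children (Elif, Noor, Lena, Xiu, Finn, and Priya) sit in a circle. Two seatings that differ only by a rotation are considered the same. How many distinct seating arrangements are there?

120

Around a circle, 6 distinct people have 6!/6 = (5)! = 120 rotationally distinct seatings.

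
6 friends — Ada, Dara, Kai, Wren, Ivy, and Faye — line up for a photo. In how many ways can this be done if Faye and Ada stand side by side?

240

Glue Faye and Ada into one block (2 internal orders), leaving 5 units to arrange in a row.
That gives 2 × 5! = 2 × 120 = 240.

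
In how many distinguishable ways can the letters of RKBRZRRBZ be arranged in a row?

3780

Letter multiplicities in RKBRZRRBZ: B×2, K×1, R×4, Z×2.
Dividing 9! = 362880 by 4!·2!·2! = 96 for the repeated letters gives 3780.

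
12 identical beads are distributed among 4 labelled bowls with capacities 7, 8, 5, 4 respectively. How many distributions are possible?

Ignoring the caps, the number of non-negative solutions to x_1+…+x_4 = 12 is C(15,3) = 455.
Subtract solutions that violate a single cap (substitute x_i' = x_i − (cap_i+1)): x_1 ≥ 8 gives C(7,3) = 35; x_2 ≥ 9 gives C(6,3) = 20; x_3 ≥ 6 gives C(9,3) = 84; x_4 ≥ 5 gives C(10,3) = 120. Together 259.
Add back pairs where two caps are both exceeded: 0 + 0 + 0 + 0 + 0 + 4 = 4.
By inclusion–exclusion the count is 455 − 259 + 4 = 200.

200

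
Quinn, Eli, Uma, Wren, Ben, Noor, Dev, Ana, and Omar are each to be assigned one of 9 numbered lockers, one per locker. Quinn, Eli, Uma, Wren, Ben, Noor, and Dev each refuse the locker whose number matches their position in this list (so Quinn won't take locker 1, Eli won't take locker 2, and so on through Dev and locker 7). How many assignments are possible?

Let Aᵢ (for 1 ≤ i ≤ 7) be the placements that put person i in their forbidden locker. Any j of these fix j positions, leaving (9−j)! ways to fill the rest, and there are C(7,j) ways to pick which j.
By inclusion–exclusion, the number of valid placements is Σ_{j=0}^{7} (−1)^j C(7,j)·(9−j)!.
Computing: 362880 − 282240 + 105840 − 25200 + 4200 − 504 + 42 − 2 = 165016.

165016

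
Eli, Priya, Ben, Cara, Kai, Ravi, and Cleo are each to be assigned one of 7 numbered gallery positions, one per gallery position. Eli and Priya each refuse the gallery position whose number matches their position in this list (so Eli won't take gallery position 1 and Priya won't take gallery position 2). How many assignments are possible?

3720

Let Aᵢ (for i ∈ {1, 2}) be the placements that put person i in their forbidden gallery position. Any j of these fix j positions, leaving (7−j)! ways to fill the rest, and there are C(2,j) ways to pick which j.
By inclusion–exclusion, the number of valid placements is Σ_{j=0}^{2} (−1)^j C(2,j)·(7−j)!.
Computing: 5040 − 1440 + 120 = 3720.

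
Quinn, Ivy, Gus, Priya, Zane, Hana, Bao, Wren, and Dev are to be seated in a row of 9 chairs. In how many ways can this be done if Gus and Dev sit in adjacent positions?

80640

Treat {Gus, Dev} as a single unit. There are 8 units to order, and the pair itself can be ordered 2 ways.
So the count is 2·(8)! = 80640.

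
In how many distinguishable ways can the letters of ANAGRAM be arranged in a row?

ANAGRAM has 7 letters with A appearing 3 times.
So there are 7! / (3!) = 840 distinguishable arrangements.

840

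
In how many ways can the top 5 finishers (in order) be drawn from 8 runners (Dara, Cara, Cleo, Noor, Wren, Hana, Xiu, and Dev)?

This is an ordered selection of 5 from 8: P(8,5).
That gives 8 × 7 × 6 × 5 × 4 = 6720.

6720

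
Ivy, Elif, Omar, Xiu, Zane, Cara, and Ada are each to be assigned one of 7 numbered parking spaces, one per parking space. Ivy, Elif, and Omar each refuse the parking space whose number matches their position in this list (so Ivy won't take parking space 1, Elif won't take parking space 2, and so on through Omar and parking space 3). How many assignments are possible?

3216

Let Aᵢ (for i ∈ {1, 2, 3}) be the placements that put person i in their forbidden parking space. Any j of these fix j positions, leaving (7−j)! ways to fill the rest, and there are C(3,j) ways to pick which j.
By inclusion–exclusion, the number of valid placements is Σ_{j=0}^{3} (−1)^j C(3,j)·(7−j)!.
Computing: 5040 − 2160 + 360 − 24 = 3216.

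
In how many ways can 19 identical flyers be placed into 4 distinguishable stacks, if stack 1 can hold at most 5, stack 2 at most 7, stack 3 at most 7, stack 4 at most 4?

35

Without the upper bounds there are C(22,3) = 1540 ways to split 19 among 4 stacks.
Subtract solutions that violate a single cap (substitute x_i' = x_i − (cap_i+1)): x_1 ≥ 6 gives C(16,3) = 560; x_2 ≥ 8 gives C(14,3) = 364; x_3 ≥ 8 gives C(14,3) = 364; x_4 ≥ 5 gives C(17,3) = 680. Together 1968.
Add back pairs where two caps are both exceeded: 56 + 56 + 165 + 20 + 84 + 84 = 465.
Subtract triples: 0 + 1 + 1 + 0 = 2.
By inclusion–exclusion the count is 1540 − 1968 + 465 − 2 = 35.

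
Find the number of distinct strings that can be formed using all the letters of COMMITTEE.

45360

COMMITTEE has 9 letters with E appearing twice, M appearing twice, and T appearing twice.
Dividing 9! = 362880 by 2!·2!·2! = 8 for the repeated letters gives 45360.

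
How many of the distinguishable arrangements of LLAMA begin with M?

6

Fix M in the first position and arrange the remaining 4 letters.
Those 4 letters have A appearing twice and L appearing twice, giving (4)!/(2!·2!) = 6.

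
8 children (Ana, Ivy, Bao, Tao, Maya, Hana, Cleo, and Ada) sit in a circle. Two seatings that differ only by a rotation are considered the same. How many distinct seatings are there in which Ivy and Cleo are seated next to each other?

Treat {Ivy, Cleo} as one unit (2 internal orders) and seat the resulting 7 units around the table: (6)! circular arrangements.
So 2 × (6)! = 2 × 720 = 1440.

1440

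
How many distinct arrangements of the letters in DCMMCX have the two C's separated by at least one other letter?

120

There are 6!/(2!·2!) = 180 arrangements of DCMMCX in total.
If the two C's are adjacent, glue them into one block, leaving 5 items to arrange: (5)!/(2!) = 60 ways.
Subtracting, 180 − 60 = 120 arrangements keep the C's apart.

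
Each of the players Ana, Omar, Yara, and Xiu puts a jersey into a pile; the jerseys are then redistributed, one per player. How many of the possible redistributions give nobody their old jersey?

This is the derangement count D_4: permutations of 4 items with no fixed point.
By inclusion–exclusion this is Σ_{j=0}^{4} (−1)^j C(4,j)·(4−j)!.
Computing: 24 − 24 + 12 − 4 + 1 = 9.

9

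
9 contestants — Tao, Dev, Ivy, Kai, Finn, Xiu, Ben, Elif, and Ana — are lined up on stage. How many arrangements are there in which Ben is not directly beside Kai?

There are 9! = 362880 arrangements in all. If Ben and Kai are adjacent, merging them into one block gives 2·(8)! = 80640 arrangements.
So 362880 − 80640 = 282240 arrangements keep them apart.

282240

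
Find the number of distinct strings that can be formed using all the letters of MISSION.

Letter multiplicities in MISSION: I×2, M×1, N×1, O×1, S×2.
So there are 7! / (2!·2!) = 1260 distinguishable arrangements.

1260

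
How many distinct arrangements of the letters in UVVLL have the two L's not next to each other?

18

There are 5!/(2!·2!) = 30 arrangements of UVVLL in total.
If the two L's are adjacent, glue them into one block, leaving 4 items to arrange: (4)!/(2!) = 12 ways.
Hence 30 − 12 = 18.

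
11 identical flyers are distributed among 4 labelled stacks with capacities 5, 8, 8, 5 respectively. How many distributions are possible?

Without the upper bounds there are C(14,3) = 364 ways to split 11 among 4 stacks.
Subtract solutions that violate a single cap (substitute x_i' = x_i − (cap_i+1)): x_1 ≥ 6 gives C(8,3) = 56; x_2 ≥ 9 gives C(5,3) = 10; x_3 ≥ 9 gives C(5,3) = 10; x_4 ≥ 6 gives C(8,3) = 56. Together 132.
No two caps can be exceeded simultaneously, so the pair terms are all 0.
By inclusion–exclusion the count is 364 − 132 + 0 = 232.

232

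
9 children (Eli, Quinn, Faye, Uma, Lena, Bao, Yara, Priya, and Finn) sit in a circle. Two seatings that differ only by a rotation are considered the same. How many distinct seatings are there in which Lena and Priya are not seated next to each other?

Without the restriction there are (8)! = 40320 seatings.
Those with Lena next to Priya: fuse the pair into one unit and seat 8 units around a circle — 2·(7)! = 10080.
Subtracting, 40320 − 10080 = 30240.

30240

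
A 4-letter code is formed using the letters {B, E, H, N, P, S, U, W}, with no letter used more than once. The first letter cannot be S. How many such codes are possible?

The first letter has 8−1 = 7 choices (anything except S).
The remaining 3 letters are filled from the other 7 symbols without repetition: 7 × 6 × 5 = 210.
Total: 7 × 210 = 1470.

1470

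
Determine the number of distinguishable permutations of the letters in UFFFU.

UFFFU has 5 letters with F appearing 3 times and U appearing twice.
Dividing 5! = 120 by 3!·2! = 12 for the repeated letters gives 10.

10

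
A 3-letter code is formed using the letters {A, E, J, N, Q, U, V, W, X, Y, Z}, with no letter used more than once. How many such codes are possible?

990

This is a permutation of 3 out of 11: P(11,3) = 11!/8!.
11 × 10 × 9 = 990.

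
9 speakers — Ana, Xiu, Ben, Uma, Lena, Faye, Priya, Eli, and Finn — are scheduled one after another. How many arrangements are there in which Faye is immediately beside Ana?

80640

Treat {Faye, Ana} as a single unit. There are 8 units to order, and the pair itself can be ordered 2 ways.
That gives 2 × 8! = 2 × 40320 = 80640.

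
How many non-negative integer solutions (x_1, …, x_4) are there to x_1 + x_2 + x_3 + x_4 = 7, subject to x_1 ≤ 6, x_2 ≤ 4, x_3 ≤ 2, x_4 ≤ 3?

55

Ignoring the caps, the number of non-negative solutions to x_1+…+x_4 = 7 is C(10,3) = 120.
Subtract solutions that violate a single cap (substitute x_i' = x_i − (cap_i+1)): x_1 ≥ 7 gives C(3,3) = 1; x_2 ≥ 5 gives C(5,3) = 10; x_3 ≥ 3 gives C(7,3) = 35; x_4 ≥ 4 gives C(6,3) = 20. Together 66.
Add back pairs where two caps are both exceeded: 0 + 0 + 0 + 0 + 0 + 1 = 1.
By inclusion–exclusion the count is 120 − 66 + 1 = 55.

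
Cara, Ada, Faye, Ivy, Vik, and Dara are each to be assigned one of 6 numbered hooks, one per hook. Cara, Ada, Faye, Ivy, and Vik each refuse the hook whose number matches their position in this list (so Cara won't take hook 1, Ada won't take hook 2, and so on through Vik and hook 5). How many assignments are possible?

309

Let Aᵢ (for 1 ≤ i ≤ 5) be the placements that put person i in their forbidden hook. Any j of these fix j positions, leaving (6−j)! ways to fill the rest, and there are C(5,j) ways to pick which j.
By inclusion–exclusion, the number of valid placements is Σ_{j=0}^{5} (−1)^j C(5,j)·(6−j)!.
Computing: 720 − 600 + 240 − 60 + 10 − 1 = 309.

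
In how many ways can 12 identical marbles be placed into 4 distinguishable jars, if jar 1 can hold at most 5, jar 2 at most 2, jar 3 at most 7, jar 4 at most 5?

Without the upper bounds there are C(15,3) = 455 ways to split 12 among 4 jars.
Subtract solutions that violate a single cap (substitute x_i' = x_i − (cap_i+1)): x_1 ≥ 6 gives C(9,3) = 84; x_2 ≥ 3 gives C(12,3) = 220; x_3 ≥ 8 gives C(7,3) = 35; x_4 ≥ 6 gives C(9,3) = 84. Together 423.
Add back pairs where two caps are both exceeded: 20 + 0 + 1 + 4 + 20 + 0 = 45.
By inclusion–exclusion the count is 455 − 423 + 45 = 77.

77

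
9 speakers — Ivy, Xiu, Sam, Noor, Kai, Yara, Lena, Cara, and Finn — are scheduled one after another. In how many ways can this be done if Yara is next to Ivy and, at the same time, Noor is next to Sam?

20160

Treat {Yara,Ivy} as one block (2 orders) and {Noor,Sam} as another (2 orders).
That leaves 7 units to arrange: 2 × 2 × 7! = 4 × 5040 = 20160.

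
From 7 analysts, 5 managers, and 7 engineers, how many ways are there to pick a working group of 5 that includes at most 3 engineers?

11187

Split by how many engineers are chosen (0 through 3).
Sum: C(7,0)·C(12,5) + C(7,1)·C(12,4) + C(7,2)·C(12,3) + C(7,3)·C(12,2) = 792 + 3465 + 4620 + 2310 = 11187.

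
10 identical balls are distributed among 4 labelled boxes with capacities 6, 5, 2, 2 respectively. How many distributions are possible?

36

Without the upper bounds there are C(13,3) = 286 ways to split 10 among 4 boxes.
Subtract solutions that violate a single cap (substitute x_i' = x_i − (cap_i+1)): x_1 ≥ 7 gives C(6,3) = 20; x_2 ≥ 6 gives C(7,3) = 35; x_3 ≥ 3 gives C(10,3) = 120; x_4 ≥ 3 gives C(10,3) = 120. Together 295.
Add back pairs where two caps are both exceeded: 0 + 1 + 1 + 4 + 4 + 35 = 45.
By inclusion–exclusion the count is 286 − 295 + 45 = 36.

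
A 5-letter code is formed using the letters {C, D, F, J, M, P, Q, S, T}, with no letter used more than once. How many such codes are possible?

This is a permutation of 5 out of 9: P(9,5) = 9!/4!.
9 × 8 × 7 × 6 × 5 = 15120.

15120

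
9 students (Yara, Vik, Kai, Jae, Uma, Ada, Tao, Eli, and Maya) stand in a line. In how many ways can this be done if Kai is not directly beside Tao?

There are 9! = 362880 arrangements in all. If Kai and Tao are adjacent, merging them into one block gives 2·(8)! = 80640 arrangements.
Complementary counting: 362880 − 80640 = 282240.

282240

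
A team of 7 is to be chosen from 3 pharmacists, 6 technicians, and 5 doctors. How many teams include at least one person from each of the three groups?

Total 7-person selections from all 14: C(14,7) = 3432.
Subtract selections that omit an entire group: no pharmacists → C(11,7) = 330; no technicians → C(8,7) = 8; no doctors → C(9,7) = 36.
Add back selections omitting two groups (i.e. drawn from a single group): C(3,7) + C(6,7) + C(5,7) = 0.
By inclusion–exclusion: 3432 − 374 + 0 = 3058.

3058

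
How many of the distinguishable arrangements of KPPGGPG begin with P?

60

Fix P in the first position and arrange the remaining 6 letters.
Those 6 letters have G appearing 3 times and P appearing twice, giving (6)!/(3!·2!) = 60.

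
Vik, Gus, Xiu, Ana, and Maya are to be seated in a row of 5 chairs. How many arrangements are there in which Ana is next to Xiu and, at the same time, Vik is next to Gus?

Treat {Ana,Xiu} as one block (2 orders) and {Vik,Gus} as another (2 orders).
That leaves 3 units to arrange: 2 × 2 × 3! = 4 × 6 = 24.

24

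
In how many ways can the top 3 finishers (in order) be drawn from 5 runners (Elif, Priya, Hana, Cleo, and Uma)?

60

There are 5 choices for 1st place, 4 for 2nd, and 3 for 3rd.
That gives 5 × 4 × 3 = 60.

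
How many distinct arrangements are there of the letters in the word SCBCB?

30

The 5 letters of SCBCB have repeats: B appearing twice and C appearing twice.
So there are 5! / (2!·2!) = 30 distinguishable arrangements.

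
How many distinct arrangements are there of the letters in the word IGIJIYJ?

Letter multiplicities in IGIJIYJ: G×1, I×3, J×2, Y×1.
The number of distinct arrangements is 7!/(3!·2!) = 5040/12 = 420.

420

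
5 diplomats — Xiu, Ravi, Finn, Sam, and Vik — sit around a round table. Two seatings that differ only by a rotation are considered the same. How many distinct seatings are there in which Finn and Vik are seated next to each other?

12

Glue Finn and Vik into a block (2 internal orders). Seating 4 units around a circle gives (3)! arrangements.
So 2 × (3)! = 2 × 6 = 12.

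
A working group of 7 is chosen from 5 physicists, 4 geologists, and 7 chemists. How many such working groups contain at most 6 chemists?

11439

Split by how many chemists are chosen (0 through 6).
Sum: C(7,0)·C(9,7) + C(7,1)·C(9,6) + C(7,2)·C(9,5) + C(7,3)·C(9,4) + C(7,4)·C(9,3) + C(7,5)·C(9,2) + C(7,6)·C(9,1) = 36 + 588 + 2646 + 4410 + 2940 + 756 + 63 = 11439.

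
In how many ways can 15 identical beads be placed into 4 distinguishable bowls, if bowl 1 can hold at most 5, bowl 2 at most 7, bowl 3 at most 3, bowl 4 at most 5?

52

Without the upper bounds there are C(18,3) = 816 ways to split 15 among 4 bowls.
Subtract solutions that violate a single cap (substitute x_i' = x_i − (cap_i+1)): x_1 ≥ 6 gives C(12,3) = 220; x_2 ≥ 8 gives C(10,3) = 120; x_3 ≥ 4 gives C(14,3) = 364; x_4 ≥ 6 gives C(12,3) = 220. Together 924.
Add back pairs where two caps are both exceeded: 4 + 56 + 20 + 20 + 4 + 56 = 160.
By inclusion–exclusion the count is 816 − 924 + 160 = 52.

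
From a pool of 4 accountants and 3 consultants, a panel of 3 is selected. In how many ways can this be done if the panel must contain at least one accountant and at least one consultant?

30

Total 3-person selections from all 7: C(7,3) = 35.
Subtract selections that omit an entire group: no accountants → C(3,3) = 1; no consultants → C(4,3) = 4.
Both groups omitted at once is impossible, so 35 − 5 = 30.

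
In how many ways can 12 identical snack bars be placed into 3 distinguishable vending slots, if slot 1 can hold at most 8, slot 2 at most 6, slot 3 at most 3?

By stars and bars, unrestricted non-negative solutions to x_1+…+x_3 = 12 number C(12+2,2) = 91.
Subtract solutions that violate a single cap (substitute x_i' = x_i − (cap_i+1)): x_1 ≥ 9 gives C(5,2) = 10; x_2 ≥ 7 gives C(7,2) = 21; x_3 ≥ 4 gives C(10,2) = 45. Together 76.
Add back pairs where two caps are both exceeded: 0 + 0 + 3 = 3.
By inclusion–exclusion the count is 91 − 76 + 3 = 18.

18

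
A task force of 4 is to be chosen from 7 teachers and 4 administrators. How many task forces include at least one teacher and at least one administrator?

Unrestricted: C(11,4) = 330 ways to pick any 4 of the 11.
Subtract selections that omit an entire group: no teachers → C(4,4) = 1; no administrators → C(7,4) = 35.
Both groups omitted at once is impossible, so 330 − 36 = 294.

294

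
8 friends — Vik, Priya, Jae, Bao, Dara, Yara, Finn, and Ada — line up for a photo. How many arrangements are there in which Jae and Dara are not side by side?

30240

Of the 8! = 40320 arrangements, those with Jae and Dara adjacent number 2 × 7! = 10080 (treat the pair as a block with 2 internal orders).
Complementary counting: 40320 − 10080 = 30240.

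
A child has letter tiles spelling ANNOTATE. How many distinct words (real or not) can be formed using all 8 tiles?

Letter multiplicities in ANNOTATE: A×2, E×1, N×2, O×1, T×2.
The number of distinct arrangements is 8!/(2!·2!·2!) = 40320/8 = 5040.

5040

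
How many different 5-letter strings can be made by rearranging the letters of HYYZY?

20

Letter multiplicities in HYYZY: H×1, Y×3, Z×1.
The number of distinct arrangements is 5!/(3!) = 120/6 = 20.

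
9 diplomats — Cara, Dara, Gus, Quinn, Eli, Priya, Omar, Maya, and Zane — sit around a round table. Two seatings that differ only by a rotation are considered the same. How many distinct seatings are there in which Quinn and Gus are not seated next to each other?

30240

All circular seatings of 9 people number (8)! = 40320.
Those with Quinn next to Gus: fuse the pair into one unit and seat 8 units around a circle — 2·(7)! = 10080.
Subtracting, 40320 − 10080 = 30240.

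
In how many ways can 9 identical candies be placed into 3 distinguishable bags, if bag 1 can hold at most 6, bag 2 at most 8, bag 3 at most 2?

20

Ignoring the caps, the number of non-negative solutions to x_1+…+x_3 = 9 is C(11,2) = 55.
Subtract solutions that violate a single cap (substitute x_i' = x_i − (cap_i+1)): x_1 ≥ 7 gives C(4,2) = 6; x_2 ≥ 9 gives C(2,2) = 1; x_3 ≥ 3 gives C(8,2) = 28. Together 35.
No two caps can be exceeded simultaneously, so the pair terms are all 0.
By inclusion–exclusion the count is 55 − 35 + 0 = 20.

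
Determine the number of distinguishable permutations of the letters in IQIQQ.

10

The 5 letters of IQIQQ have repeats: I appearing twice and Q appearing 3 times.
Dividing 5! = 120 by 3!·2! = 12 for the repeated letters gives 10.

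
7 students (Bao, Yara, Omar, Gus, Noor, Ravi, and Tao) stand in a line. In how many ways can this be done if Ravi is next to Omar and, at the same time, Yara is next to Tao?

Treat {Ravi,Omar} as one block (2 orders) and {Yara,Tao} as another (2 orders).
That leaves 5 units to arrange: 2 × 2 × 5! = 4 × 120 = 480.

480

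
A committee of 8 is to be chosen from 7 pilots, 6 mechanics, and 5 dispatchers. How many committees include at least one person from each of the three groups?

41811

Unrestricted: C(18,8) = 43758 ways to pick any 8 of the 18.
Selections missing a whole group: no pilots → C(11,8) = 165; no mechanics → C(12,8) = 495; no dispatchers → C(13,8) = 1287.
Add back selections omitting two groups (i.e. drawn from a single group): C(7,8) + C(6,8) + C(5,8) = 0.
By inclusion–exclusion: 43758 − 1947 + 0 = 41811.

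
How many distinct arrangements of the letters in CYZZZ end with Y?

Fix Y in the last position and arrange the remaining 4 letters.
Those 4 letters have Z appearing 3 times, giving (4)!/(3!) = 4.

4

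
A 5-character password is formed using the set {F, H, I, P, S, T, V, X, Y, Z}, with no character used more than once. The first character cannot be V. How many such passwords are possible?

27216

The first character has 10−1 = 9 choices (anything except V).
The remaining 4 characters are filled from the other 9 symbols without repetition: 9 × 8 × 7 × 6 = 3024.
Total: 9 × 3024 = 27216.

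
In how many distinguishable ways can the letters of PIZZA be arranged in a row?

60

The 5 letters of PIZZA have repeats: Z appearing twice.
So there are 5! / (2!) = 60 distinguishable arrangements.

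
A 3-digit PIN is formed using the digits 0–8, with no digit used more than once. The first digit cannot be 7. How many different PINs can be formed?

448

The first digit has 9−1 = 8 choices (anything except 7).
The remaining 2 digits are filled from the other 8 symbols without repetition: 8 × 7 = 56.
Total: 8 × 56 = 448.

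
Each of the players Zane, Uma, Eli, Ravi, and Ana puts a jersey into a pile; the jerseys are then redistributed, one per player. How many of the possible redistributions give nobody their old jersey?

44

This is the derangement count D_5: permutations of 5 items with no fixed point.
By inclusion–exclusion this is Σ_{j=0}^{5} (−1)^j C(5,j)·(5−j)!.
Computing: 120 − 120 + 60 − 20 + 5 − 1 = 44.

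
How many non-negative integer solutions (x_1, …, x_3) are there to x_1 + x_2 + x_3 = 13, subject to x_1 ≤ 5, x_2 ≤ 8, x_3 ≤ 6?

By stars and bars, unrestricted non-negative solutions to x_1+…+x_3 = 13 number C(13+2,2) = 105.
Subtract solutions that violate a single cap (substitute x_i' = x_i − (cap_i+1)): x_1 ≥ 6 gives C(9,2) = 36; x_2 ≥ 9 gives C(6,2) = 15; x_3 ≥ 7 gives C(8,2) = 28. Together 79.
Add back pairs where two caps are both exceeded: 0 + 1 + 0 = 1.
By inclusion–exclusion the count is 105 − 79 + 1 = 27.

27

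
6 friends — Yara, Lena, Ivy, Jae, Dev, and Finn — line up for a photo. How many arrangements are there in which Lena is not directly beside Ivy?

480

There are 6! = 720 arrangements in all. If Lena and Ivy are adjacent, merging them into one block gives 2·(5)! = 240 arrangements.
So 720 − 240 = 480 arrangements keep them apart.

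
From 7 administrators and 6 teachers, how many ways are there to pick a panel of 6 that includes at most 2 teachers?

658

Split by how many teachers are chosen (0 through 2).
Sum: C(6,0)·C(7,6) + C(6,1)·C(7,5) + C(6,2)·C(7,4) = 7 + 126 + 525 = 658.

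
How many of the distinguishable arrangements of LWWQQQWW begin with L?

35

Fix L in the first position and arrange the remaining 7 letters.
Those 7 letters have Q appearing 3 times and W appearing 4 times, giving (7)!/(4!·3!) = 35.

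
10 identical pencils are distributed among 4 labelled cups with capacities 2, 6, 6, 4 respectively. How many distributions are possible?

By stars and bars, unrestricted non-negative solutions to x_1+…+x_4 = 10 number C(10+3,3) = 286.
Subtract solutions that violate a single cap (substitute x_i' = x_i − (cap_i+1)): x_1 ≥ 3 gives C(10,3) = 120; x_2 ≥ 7 gives C(6,3) = 20; x_3 ≥ 7 gives C(6,3) = 20; x_4 ≥ 5 gives C(8,3) = 56. Together 216.
Add back pairs where two caps are both exceeded: 1 + 1 + 10 + 0 + 0 + 0 = 12.
By inclusion–exclusion the count is 286 − 216 + 12 = 82.

82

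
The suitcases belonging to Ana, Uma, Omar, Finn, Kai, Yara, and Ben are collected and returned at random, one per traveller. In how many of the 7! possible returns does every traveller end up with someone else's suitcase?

This is the derangement count D_7: permutations of 7 items with no fixed point.
By inclusion–exclusion this is Σ_{j=0}^{7} (−1)^j C(7,j)·(7−j)!.
Computing: 5040 − 5040 + 2520 − 840 + 210 − 42 + 7 − 1 = 1854.

1854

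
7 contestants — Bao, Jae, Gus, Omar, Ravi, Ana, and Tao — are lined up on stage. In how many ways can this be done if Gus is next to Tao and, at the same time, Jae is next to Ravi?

480

Treat {Gus,Tao} as one block (2 orders) and {Jae,Ravi} as another (2 orders).
That leaves 5 units to arrange: 2 × 2 × 5! = 4 × 120 = 480.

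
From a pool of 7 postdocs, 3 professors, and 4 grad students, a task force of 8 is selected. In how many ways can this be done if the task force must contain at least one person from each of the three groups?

Total 8-person selections from all 14: C(14,8) = 3003.
Subtract selections that omit an entire group: no postdocs → C(7,8) = 0; no professors → C(11,8) = 165; no grad students → C(10,8) = 45.
Add back selections omitting two groups (i.e. drawn from a single group): C(7,8) + C(3,8) + C(4,8) = 0.
By inclusion–exclusion: 3003 − 210 + 0 = 2793.

2793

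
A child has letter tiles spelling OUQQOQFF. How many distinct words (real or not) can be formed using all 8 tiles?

The 8 letters of OUQQOQFF have repeats: F appearing twice, O appearing twice, and Q appearing 3 times.
Dividing 8! = 40320 by 3!·2!·2! = 24 for the repeated letters gives 1680.

1680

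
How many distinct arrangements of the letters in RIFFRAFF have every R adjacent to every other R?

Treat the 2 copies of R as a single block. The multiset to arrange is then {RR, A, F, F, F, F, I}, 7 items in all.
That gives (7)!/(4!) = 210 arrangements.

210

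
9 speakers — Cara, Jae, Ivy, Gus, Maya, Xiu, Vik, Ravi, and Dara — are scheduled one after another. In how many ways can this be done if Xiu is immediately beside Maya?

80640

Place the 7 others and the Xiu-Maya pair as 8 objects in a line; the pair has 2 internal arrangements.
So the count is 2·(8)! = 80640.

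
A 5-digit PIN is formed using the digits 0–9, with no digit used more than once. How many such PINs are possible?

Choose and order 5 of the 10 symbols: the first digit has 10 options, the next 9, and so on down to 6.
That product is 10 × 9 × 8 × 7 × 6 = 30240.

30240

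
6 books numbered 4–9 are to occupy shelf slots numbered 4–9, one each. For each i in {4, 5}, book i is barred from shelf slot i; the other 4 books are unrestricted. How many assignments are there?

Let Aᵢ (for i ∈ {4, 5}) be the placements that put book i in its forbidden shelf slot. Any j of these fix j positions, leaving (6−j)! ways to fill the rest, and there are C(2,j) ways to pick which j.
By inclusion–exclusion, the number of valid placements is Σ_{j=0}^{2} (−1)^j C(2,j)·(6−j)!.
Computing: 720 − 240 + 24 = 504.

504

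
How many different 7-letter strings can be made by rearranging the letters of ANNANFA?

Letter multiplicities in ANNANFA: A×3, F×1, N×3.
So there are 7! / (3!·3!) = 140 distinguishable arrangements.

140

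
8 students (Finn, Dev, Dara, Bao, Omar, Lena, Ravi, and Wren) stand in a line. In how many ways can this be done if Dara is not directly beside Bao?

Of the 8! = 40320 arrangements, those with Dara and Bao adjacent number 2 × 7! = 10080 (treat the pair as a block with 2 internal orders).
So 40320 − 10080 = 30240 arrangements keep them apart.

30240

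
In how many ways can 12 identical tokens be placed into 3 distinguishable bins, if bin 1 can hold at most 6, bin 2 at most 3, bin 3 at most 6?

By stars and bars, unrestricted non-negative solutions to x_1+…+x_3 = 12 number C(12+2,2) = 91.
Subtract solutions that violate a single cap (substitute x_i' = x_i − (cap_i+1)): x_1 ≥ 7 gives C(7,2) = 21; x_2 ≥ 4 gives C(10,2) = 45; x_3 ≥ 7 gives C(7,2) = 21. Together 87.
Add back pairs where two caps are both exceeded: 3 + 0 + 3 = 6.
By inclusion–exclusion the count is 91 − 87 + 6 = 10.

10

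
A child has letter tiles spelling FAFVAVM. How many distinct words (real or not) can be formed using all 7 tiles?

630

Letter multiplicities in FAFVAVM: A×2, F×2, M×1, V×2.
So there are 7! / (2!·2!·2!) = 630 distinguishable arrangements.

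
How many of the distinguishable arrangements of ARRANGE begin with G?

Fix G in the first position and arrange the remaining 6 letters.
Those 6 letters have A appearing twice and R appearing twice, giving (6)!/(2!·2!) = 180.

180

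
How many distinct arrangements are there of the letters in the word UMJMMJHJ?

Letter multiplicities in UMJMMJHJ: H×1, J×3, M×3, U×1.
The number of distinct arrangements is 8!/(3!·3!) = 40320/36 = 1120.

1120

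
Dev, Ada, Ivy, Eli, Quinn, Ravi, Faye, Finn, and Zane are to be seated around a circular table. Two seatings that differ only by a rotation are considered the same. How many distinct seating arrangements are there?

Fix one person's seat to break rotational symmetry; the remaining 8 people can be arranged in (8)! = 40320 ways.

40320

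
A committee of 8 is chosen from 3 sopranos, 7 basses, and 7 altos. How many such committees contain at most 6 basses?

24300

Split by how many basses are chosen (0 through 6).
Sum: C(7,0)·C(10,8) + C(7,1)·C(10,7) + C(7,2)·C(10,6) + C(7,3)·C(10,5) + C(7,4)·C(10,4) + C(7,5)·C(10,3) + C(7,6)·C(10,2) = 45 + 840 + 4410 + 8820 + 7350 + 2520 + 315 = 24300.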